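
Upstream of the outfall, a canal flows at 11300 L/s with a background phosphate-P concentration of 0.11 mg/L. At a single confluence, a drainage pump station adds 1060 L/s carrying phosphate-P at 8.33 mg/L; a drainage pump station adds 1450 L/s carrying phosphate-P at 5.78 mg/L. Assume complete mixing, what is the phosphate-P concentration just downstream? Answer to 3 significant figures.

Flow-weighted average: C = (11300·0.1100 + 1060·8.330 + 1450·5.780) / 13810 = 18450/13810 = 1.336 mg/L.

1.34 mg/L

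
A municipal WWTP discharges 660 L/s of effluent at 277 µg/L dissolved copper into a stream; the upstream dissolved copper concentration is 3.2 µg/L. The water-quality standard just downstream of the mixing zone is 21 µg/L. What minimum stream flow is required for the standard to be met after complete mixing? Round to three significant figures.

Set C_mix = 21: (Q·3.200 + 660.0·277.0) / (Q + 660.0) = 21
→ Q = 660.0·(277.0 − 21)/(21 − 3.200) = 9492 L/s.

9490 L/s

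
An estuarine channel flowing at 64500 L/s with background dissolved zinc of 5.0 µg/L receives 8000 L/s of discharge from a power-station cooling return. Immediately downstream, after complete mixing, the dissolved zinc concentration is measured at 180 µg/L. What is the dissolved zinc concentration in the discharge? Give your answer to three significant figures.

Mass balance: 64500·5.000 + 8000·Cₑ = 72500·180.0
→ Cₑ = (72500·180.0 − 64500·5.000) / 8000 = 1591 µg/L.

1590 µg/L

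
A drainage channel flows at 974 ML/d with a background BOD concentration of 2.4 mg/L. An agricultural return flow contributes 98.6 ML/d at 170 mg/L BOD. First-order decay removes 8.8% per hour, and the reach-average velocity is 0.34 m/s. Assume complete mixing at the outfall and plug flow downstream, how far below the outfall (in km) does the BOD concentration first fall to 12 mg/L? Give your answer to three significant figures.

5.24 km

After mixing, C = (974.0·2.400 + 98.60·170.0) / 1073 = 19100/1073 = 17.81 mg/L.
8.8%/h lost → k = −ln(1 − 0.088) = 0.09212 h⁻¹.
Set 17.81·exp(−k·t) = 12 → t = ln(17.81/12)/k = 15420 s = 4.285 h.
Distance = v·t = 0.34·15420 = 5244 m = 5.244 km.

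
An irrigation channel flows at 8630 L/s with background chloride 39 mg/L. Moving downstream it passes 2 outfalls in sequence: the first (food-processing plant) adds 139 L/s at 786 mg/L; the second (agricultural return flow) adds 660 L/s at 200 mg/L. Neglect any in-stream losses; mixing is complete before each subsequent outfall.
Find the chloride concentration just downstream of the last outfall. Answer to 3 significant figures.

61.3 mg/L

Outfall 1: combined Q = 8769 L/s; C = (8630·39.00 + 139.0·786.0)/8769 = 50.84 mg/L.
Outfall 2: combined Q = 9429 L/s; C = (8769·50.84 + 660.0·200.0)/9429 = 61.28 mg/L.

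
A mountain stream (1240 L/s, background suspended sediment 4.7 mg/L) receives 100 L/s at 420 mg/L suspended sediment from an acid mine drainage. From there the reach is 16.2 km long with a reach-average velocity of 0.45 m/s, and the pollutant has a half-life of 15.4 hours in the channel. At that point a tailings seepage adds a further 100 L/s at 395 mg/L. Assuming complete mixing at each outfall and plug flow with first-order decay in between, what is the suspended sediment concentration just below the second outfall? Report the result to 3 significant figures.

48.6 mg/L

Flow-weighted average: C = (1240·4.700 + 100.0·420.0) / 1340 = 47830/1340 = 35.69 mg/L; combined flow 1340 L/s.
Travel time t = 16.2·1000 / 0.45 = 36000 s = 10.00 h.
Half-life 15.4 h → k = ln 2 / 15.4 = 0.04501 h⁻¹ = 1.080 d⁻¹.
Decay over the reach: 35.69·exp(−kt) = 35.69·0.6376 = 22.76 mg/L.
At the second outfall, C = (1340·22.76 + 100.0·395.0) / (1340 + 100.0) = 48.61 mg/L.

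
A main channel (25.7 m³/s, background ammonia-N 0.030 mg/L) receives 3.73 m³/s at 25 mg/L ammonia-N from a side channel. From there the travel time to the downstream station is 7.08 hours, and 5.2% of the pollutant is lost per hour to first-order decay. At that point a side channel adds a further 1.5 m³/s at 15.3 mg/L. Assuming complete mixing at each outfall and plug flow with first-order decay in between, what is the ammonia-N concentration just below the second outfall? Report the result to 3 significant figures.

2.82 mg/L

Flow-weighted average: C = (25.70·0.03000 + 3.730·25.00) / 29.43 = 94.02/29.43 = 3.195 mg/L; combined flow 29.43 m³/s.
5.2%/h lost → k = −ln(1 − 0.052) = 0.05340 h⁻¹.
First-order decay: C = 3.195·exp(−k·t) = 3.195·0.6852 = 2.189 mg/L.
Second outfall: C = (29.43·2.189 + 1.500·15.30)/30.93 = 2.825 mg/L.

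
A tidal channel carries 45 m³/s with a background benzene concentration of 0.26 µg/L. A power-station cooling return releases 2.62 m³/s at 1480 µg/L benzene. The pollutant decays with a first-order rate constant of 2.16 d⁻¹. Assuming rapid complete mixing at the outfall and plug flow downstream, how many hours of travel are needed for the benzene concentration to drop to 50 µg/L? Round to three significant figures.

After mixing, C = (45.00·0.2600 + 2.620·1480) / 47.62 = 3889/47.62 = 81.67 µg/L.
81.67·exp(−k·t) = 50 → t = ln(81.67/50)/k = 19630 s = 5.452 h.

5.45 h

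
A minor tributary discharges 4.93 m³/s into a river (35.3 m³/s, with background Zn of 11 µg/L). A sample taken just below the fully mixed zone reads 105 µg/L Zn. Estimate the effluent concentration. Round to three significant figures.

Mass balance: 35.30·11.00 + 4.930·Cₑ = 40.23·105.0
→ Cₑ = (40.23·105.0 − 35.30·11.00) / 4.930 = 778.1 µg/L.

778 µg/L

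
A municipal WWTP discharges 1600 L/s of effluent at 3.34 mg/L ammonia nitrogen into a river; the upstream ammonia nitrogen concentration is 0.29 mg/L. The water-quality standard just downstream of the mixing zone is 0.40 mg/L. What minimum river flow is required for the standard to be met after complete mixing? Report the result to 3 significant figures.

Set C_mix = 0.40: (Q·0.2900 + 1600·3.340) / (Q + 1600) = 0.40
→ Q = 1600·(3.340 − 0.40)/(0.40 − 0.2900) = 42760 L/s.

42800 L/s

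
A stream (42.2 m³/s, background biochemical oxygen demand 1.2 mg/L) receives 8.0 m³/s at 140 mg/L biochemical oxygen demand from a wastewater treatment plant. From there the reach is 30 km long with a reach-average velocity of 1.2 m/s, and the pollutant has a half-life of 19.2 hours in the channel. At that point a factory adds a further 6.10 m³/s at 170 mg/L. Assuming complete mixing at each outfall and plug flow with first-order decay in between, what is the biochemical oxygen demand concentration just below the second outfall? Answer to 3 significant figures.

Conservation of mass: C = (42.20·1.200 + 8.000·140.0) / 50.20 = 1171/50.20 = 23.32 mg/L; combined flow 50.20 m³/s.
Travel time t = 30·1000 / 1.2 = 25000 s = 6.944 h.
Half-life 19.2 h → k = ln 2 / 19.2 = 0.03610 h⁻¹ = 0.8664 d⁻¹.
After decay, C = 23.32 × e^(−kt) = 23.32 × 0.7783 = 18.15 mg/L.
At the second outfall, C = (50.20·18.15 + 6.100·170.0) / (50.20 + 6.100) = 34.60 mg/L.

34.6 mg/L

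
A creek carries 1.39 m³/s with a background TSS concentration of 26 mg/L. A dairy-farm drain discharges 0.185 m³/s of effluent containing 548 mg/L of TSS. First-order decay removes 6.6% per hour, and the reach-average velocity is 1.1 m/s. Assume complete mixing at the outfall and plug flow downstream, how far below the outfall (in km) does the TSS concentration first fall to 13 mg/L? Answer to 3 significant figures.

Mass balance: C = (1.390·26.00 + 0.1850·548.0) / 1.575 = 137.5/1.575 = 87.31 mg/L.
6.6%/h lost → k = −ln(1 − 0.066) = 0.06828 h⁻¹.
Set 87.31·exp(−k·t) = 13 → t = ln(87.31/13)/k = 100400 s = 27.89 h.
Distance = v·t = 1.1·100400 = 110500 m = 110.5 km.

110 km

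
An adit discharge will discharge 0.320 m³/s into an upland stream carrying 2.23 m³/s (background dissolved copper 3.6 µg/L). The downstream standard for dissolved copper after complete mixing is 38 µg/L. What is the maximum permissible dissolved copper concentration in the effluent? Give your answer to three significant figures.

At the limit, (Qr·Cr + Qe·Cₑ)/(Qr + Qe) = 38:
Cₑ = (2.550·38 − 2.230·3.600) / 0.3200 = 277.7 µg/L.

278 µg/L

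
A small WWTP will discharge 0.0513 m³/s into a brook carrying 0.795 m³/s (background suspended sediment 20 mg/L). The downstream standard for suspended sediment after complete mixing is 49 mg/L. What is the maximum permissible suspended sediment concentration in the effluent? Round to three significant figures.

At the limit, (Qr·Cr + Qe·Cₑ)/(Qr + Qe) = 49:
Cₑ = (0.8463·49 − 0.7950·20.00) / 0.05130 = 498.4 mg/L.

498 mg/L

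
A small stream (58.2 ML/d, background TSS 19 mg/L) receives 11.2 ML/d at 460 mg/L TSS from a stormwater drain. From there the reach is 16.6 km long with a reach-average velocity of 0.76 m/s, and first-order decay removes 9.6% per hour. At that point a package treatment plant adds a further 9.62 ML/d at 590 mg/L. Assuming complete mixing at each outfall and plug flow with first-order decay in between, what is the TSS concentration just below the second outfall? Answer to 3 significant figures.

Flow-weighted average: C = (58.20·19.00 + 11.20·460.0) / 69.40 = 6258/69.40 = 90.17 mg/L; combined flow 69.40 ML/d.
Travel time t = 16.6·1000 / 0.76 = 21840 s = 6.067 h.
9.6%/h lost → k = −ln(1 − 0.096) = 0.1009 h⁻¹.
First-order decay: C = 90.17·exp(−k·t) = 90.17·0.5421 = 48.88 mg/L.
At the second outfall, C = (69.40·48.88 + 9.620·590.0) / (69.40 + 9.620) = 114.8 mg/L.

115 mg/L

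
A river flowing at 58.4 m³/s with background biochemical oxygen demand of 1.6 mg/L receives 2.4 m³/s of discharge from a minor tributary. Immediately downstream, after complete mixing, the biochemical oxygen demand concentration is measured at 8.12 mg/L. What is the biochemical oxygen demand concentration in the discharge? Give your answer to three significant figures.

167 mg/L

Mass balance: 58.40·1.600 + 2.400·Cₑ = 60.80·8.120
→ Cₑ = (60.80·8.120 − 58.40·1.600) / 2.400 = 166.8 mg/L.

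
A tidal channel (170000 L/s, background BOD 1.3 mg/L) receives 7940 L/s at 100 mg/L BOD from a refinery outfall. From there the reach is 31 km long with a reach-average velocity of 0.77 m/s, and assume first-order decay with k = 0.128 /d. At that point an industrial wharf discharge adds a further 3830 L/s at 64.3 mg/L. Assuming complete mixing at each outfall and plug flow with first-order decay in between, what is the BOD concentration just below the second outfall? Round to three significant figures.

6.62 mg/L

Conservation of mass: C = (170000·1.300 + 7940·100.0) / 177900 = 1015000/177900 = 5.704 mg/L; combined flow 177900 L/s.
Travel time t = 31·1000 / 0.77 = 40260 s = 11.18 h.
Applying C = C₀e^(−kt): 5.704 × 0.9421 = 5.374 mg/L.
Second outfall: C = (177900·5.374 + 3830·64.30)/181800 = 6.616 mg/L.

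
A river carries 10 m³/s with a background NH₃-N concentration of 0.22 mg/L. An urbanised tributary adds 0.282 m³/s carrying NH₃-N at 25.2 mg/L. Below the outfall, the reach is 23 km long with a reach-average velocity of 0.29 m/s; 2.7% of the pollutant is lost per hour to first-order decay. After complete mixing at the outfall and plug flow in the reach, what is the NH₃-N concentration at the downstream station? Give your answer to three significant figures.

0.495 mg/L

Mixed concentration C = ΣQC/ΣQ = (10.00·0.2200 + 0.2820·25.20) / 10.28 = 9.306/10.28 = 0.9051 mg/L.
Travel time t = 23·1000 / 0.29 = 79310 s = 22.03 h.
2.7%/h lost → k = −ln(1 − 0.027) = 0.02737 h⁻¹.
Decay over the reach: 0.9051·exp(−kt) = 0.9051·0.5472 = 0.4952 mg/L.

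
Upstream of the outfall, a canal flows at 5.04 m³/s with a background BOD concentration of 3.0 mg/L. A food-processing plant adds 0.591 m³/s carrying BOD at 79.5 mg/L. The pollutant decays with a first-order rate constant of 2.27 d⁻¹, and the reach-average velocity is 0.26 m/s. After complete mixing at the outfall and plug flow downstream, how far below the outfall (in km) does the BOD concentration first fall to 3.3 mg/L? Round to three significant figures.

11.9 km

Flow-weighted average: C = (5.040·3.000 + 0.5910·79.50) / 5.631 = 62.10/5.631 = 11.03 mg/L.
Set 11.03·exp(−k·t) = 3.3 → t = ln(11.03/3.3)/k = 45930 s = 12.76 h.
Distance = v·t = 0.26·45930 = 11940 m = 11.94 km.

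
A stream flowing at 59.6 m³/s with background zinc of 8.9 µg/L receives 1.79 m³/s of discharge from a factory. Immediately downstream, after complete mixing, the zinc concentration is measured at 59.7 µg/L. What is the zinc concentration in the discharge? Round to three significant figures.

Mass balance: 59.60·8.900 + 1.790·Cₑ = 61.39·59.70
→ Cₑ = (61.39·59.70 − 59.60·8.900) / 1.790 = 1751 µg/L.

1750 µg/L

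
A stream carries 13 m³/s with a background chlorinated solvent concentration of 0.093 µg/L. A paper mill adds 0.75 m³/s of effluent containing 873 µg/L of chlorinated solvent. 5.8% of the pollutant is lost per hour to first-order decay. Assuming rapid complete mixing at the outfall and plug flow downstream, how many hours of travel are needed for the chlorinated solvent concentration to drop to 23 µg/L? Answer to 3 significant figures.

Mixed concentration C = ΣQC/ΣQ = (13.00·0.09300 + 0.7500·873.0) / 13.75 = 656.0/13.75 = 47.71 µg/L.
5.8%/h lost → k = −ln(1 − 0.058) = 0.05975 h⁻¹.
47.71·exp(−k·t) = 23 → t = ln(47.71/23)/k = 43960 s = 12.21 h.

12.2 h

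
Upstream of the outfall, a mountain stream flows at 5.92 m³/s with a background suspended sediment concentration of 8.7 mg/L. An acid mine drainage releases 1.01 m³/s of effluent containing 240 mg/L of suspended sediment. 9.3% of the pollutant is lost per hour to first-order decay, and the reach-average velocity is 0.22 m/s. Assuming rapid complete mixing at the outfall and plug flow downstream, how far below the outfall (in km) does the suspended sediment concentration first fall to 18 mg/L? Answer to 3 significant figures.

After mixing, C = (5.920·8.700 + 1.010·240.0) / 6.930 = 293.9/6.930 = 42.41 mg/L.
9.3%/h lost → k = −ln(1 − 0.093) = 0.09761 h⁻¹.
Set 42.41·exp(−k·t) = 18 → t = ln(42.41/18)/k = 31610 s = 8.780 h.
Distance = v·t = 0.22·31610 = 6954 m = 6.954 km.

6.95 km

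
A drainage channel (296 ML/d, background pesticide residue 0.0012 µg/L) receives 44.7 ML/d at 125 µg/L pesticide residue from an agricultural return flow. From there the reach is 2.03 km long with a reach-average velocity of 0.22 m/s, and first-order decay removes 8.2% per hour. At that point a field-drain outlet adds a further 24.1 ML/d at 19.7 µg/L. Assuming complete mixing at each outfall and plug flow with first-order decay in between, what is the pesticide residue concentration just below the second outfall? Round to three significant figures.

13.6 µg/L

Mixed concentration C = ΣQC/ΣQ = (296.0·0.001200 + 44.70·125.0) / 340.7 = 5588/340.7 = 16.40 µg/L; combined flow 340.7 ML/d.
Travel time t = 2.03·1000 / 0.22 = 9227 s = 2.563 h.
8.2%/h lost → k = −ln(1 − 0.082) = 0.08556 h⁻¹.
Applying C = C₀e^(−kt): 16.40 × 0.8031 = 13.17 µg/L.
At the second outfall, C = (340.7·13.17 + 24.10·19.70) / (340.7 + 24.10) = 13.60 µg/L.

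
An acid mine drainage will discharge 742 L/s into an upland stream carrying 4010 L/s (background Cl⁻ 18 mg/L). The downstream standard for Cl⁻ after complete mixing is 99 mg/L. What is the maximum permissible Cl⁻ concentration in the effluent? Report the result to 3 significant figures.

537 mg/L

At the limit, (Qr·Cr + Qe·Cₑ)/(Qr + Qe) = 99:
Cₑ = (4752·99 − 4010·18.00) / 742.0 = 536.7 mg/L.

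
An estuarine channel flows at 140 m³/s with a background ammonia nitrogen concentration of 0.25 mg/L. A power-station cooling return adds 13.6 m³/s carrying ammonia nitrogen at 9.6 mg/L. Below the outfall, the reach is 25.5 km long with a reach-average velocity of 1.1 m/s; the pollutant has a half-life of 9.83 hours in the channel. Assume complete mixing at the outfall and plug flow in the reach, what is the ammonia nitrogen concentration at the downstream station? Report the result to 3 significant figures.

0.684 mg/L

Mixed concentration C = ΣQC/ΣQ = (140.0·0.2500 + 13.60·9.600) / 153.6 = 165.6/153.6 = 1.078 mg/L.
Travel time t = 25.5·1000 / 1.1 = 23180 s = 6.439 h.
Half-life 9.83 h → k = ln 2 / 9.83 = 0.07051 h⁻¹ = 1.692 d⁻¹.
Decay over the reach: 1.078·exp(−kt) = 1.078·0.6350 = 0.6845 mg/L.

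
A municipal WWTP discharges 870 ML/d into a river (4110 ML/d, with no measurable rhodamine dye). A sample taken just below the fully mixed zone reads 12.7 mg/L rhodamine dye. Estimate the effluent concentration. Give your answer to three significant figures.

Mass balance: 4110·0 + 870.0·Cₑ = 4980·12.70
→ Cₑ = (4980·12.70 − 4110·0) / 870.0 = 72.70 mg/L.

72.7 mg/L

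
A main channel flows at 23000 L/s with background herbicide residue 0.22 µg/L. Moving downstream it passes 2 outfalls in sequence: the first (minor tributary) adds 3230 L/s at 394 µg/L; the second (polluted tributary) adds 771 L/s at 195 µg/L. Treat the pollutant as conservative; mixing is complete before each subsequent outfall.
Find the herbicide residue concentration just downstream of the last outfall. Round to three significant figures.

52.9 µg/L

Outfall 1: combined Q = 26230 L/s; C = (23000·0.2200 + 3230·394.0)/26230 = 48.71 µg/L.
Outfall 2: combined Q = 27000 L/s; C = (26230·48.71 + 771.0·195.0)/27000 = 52.89 µg/L.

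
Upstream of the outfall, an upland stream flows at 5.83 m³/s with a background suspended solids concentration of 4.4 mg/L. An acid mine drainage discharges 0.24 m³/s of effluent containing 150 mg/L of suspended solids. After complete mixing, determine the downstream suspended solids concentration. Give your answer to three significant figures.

10.2 mg/L

Mass balance: C = (5.830·4.400 + 0.2400·150.0) / 6.070 = 61.65/6.070 = 10.16 mg/L.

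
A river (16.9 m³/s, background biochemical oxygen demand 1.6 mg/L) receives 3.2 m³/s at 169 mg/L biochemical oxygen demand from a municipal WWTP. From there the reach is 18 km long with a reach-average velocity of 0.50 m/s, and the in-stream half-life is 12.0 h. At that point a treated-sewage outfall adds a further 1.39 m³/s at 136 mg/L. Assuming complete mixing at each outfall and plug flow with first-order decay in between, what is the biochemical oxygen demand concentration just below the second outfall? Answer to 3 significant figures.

Conservation of mass: C = (16.90·1.600 + 3.200·169.0) / 20.10 = 567.8/20.10 = 28.25 mg/L; combined flow 20.10 m³/s.
Travel time t = 18·1000 / 0.50 = 36000 s = 10.00 h.
Half-life 12.0 h → k = ln 2 / 12.0 = 0.05776 h⁻¹ = 1.386 d⁻¹.
First-order decay: C = 28.25·exp(−k·t) = 28.25·0.5612 = 15.86 mg/L.
Second outfall: C = (20.10·15.86 + 1.390·136.0)/21.49 = 23.63 mg/L.

23.6 mg/L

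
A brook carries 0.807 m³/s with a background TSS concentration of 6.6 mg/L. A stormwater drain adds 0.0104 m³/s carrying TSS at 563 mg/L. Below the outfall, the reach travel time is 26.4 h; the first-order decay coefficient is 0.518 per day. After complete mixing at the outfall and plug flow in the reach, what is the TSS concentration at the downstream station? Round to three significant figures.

7.74 mg/L

Mass balance: C = (0.8070·6.600 + 0.01040·563.0) / 0.8174 = 11.18/0.8174 = 13.68 mg/L.
First-order decay: C = 13.68·exp(−k·t) = 13.68·0.5656 = 7.737 mg/L.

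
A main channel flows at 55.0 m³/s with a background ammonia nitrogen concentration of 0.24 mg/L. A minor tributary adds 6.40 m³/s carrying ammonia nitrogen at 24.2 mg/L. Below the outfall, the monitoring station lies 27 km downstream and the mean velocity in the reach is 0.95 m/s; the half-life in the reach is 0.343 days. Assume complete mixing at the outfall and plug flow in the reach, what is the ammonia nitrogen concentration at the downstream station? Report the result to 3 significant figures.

After mixing, C = (55.00·0.2400 + 6.400·24.20) / 61.40 = 168.1/61.40 = 2.737 mg/L.
Travel time t = 27·1000 / 0.95 = 28420 s = 7.895 h.
Half-life 0.343 d → k = ln 2 / 0.343 = 2.021 d⁻¹.
Decay over the reach: 2.737·exp(−kt) = 2.737·0.5144 = 1.408 mg/L.

1.41 mg/L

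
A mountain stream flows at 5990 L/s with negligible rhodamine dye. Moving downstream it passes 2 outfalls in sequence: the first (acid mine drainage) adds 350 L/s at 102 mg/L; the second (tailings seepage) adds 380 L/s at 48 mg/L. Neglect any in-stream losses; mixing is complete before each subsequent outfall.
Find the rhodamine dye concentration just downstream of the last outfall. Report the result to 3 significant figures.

8.03 mg/L

After outfall 1: Q = 5990 + 350.0 = 6340 L/s; C = (5990·0 + 350.0·102.0)/6340 = 5.631 mg/L.
After outfall 2: Q = 6340 + 380.0 = 6720 L/s; C = (6340·5.631 + 380.0·48.00)/6720 = 8.027 mg/L.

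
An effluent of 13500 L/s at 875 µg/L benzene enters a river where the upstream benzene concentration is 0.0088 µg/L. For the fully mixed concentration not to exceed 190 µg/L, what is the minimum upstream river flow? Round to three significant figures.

Set C_mix = 190: (Q·0.008800 + 13500·875.0) / (Q + 13500) = 190
→ Q = 13500·(875.0 − 190)/(190 − 0.008800) = 48670 L/s.

48700 L/s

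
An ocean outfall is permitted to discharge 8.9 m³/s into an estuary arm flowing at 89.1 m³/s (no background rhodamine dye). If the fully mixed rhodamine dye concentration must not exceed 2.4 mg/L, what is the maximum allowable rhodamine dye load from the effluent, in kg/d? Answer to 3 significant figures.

Mass balance at the limit: 89.10·0 + 8.900·Cₑ = 98.00·2.4 → Cₑ = 26.43 mg/L.
Load = 8.900 m³/s × 26.43 g/m³ × 86 400 s/d = 20320 kg/d.

20300 kg/d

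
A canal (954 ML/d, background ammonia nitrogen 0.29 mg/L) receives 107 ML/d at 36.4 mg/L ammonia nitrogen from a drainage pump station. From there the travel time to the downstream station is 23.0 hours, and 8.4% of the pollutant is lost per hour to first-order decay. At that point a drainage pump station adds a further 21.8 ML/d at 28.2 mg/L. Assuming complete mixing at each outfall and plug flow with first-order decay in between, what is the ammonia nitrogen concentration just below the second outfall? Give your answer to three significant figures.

Conservation of mass: C = (954.0·0.2900 + 107.0·36.40) / 1061 = 4171/1061 = 3.932 mg/L; combined flow 1061 ML/d.
8.4%/h lost → k = −ln(1 − 0.084) = 0.08774 h⁻¹.
Applying C = C₀e^(−kt): 3.932 × 0.1329 = 0.5226 mg/L.
At the second outfall, C = (1061·0.5226 + 21.80·28.20) / (1061 + 21.80) = 1.080 mg/L.

1.08 mg/L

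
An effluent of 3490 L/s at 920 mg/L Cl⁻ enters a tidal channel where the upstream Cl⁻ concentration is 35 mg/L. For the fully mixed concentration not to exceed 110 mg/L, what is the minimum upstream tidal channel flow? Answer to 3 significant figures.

37700 L/s

Set C_mix = 110: (Q·35.00 + 3490·920.0) / (Q + 3490) = 110
→ Q = 3490·(920.0 − 110)/(110 − 35.00) = 37690 L/s.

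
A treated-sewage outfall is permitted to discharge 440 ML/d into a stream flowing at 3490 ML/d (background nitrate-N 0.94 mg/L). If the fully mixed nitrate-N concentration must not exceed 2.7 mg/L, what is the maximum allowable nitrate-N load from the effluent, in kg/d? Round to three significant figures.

7330 kg/d

Mass balance at the limit: 3490·0.9400 + 440.0·Cₑ = 3930·2.7 → Cₑ = 16.66 mg/L.
440.0 ML/d = 5.093 m³/s. Load = 5.093 m³/s × 16.66 g/m³ × 86 400 s/d = 7330 kg/d.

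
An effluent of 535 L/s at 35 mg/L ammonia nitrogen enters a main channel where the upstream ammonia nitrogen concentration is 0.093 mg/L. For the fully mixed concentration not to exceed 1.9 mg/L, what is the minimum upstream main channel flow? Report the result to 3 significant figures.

9800 L/s

Set C_mix = 1.9: (Q·0.09300 + 535.0·35.00) / (Q + 535.0) = 1.9
→ Q = 535.0·(35.00 − 1.9)/(1.9 − 0.09300) = 9800 L/s.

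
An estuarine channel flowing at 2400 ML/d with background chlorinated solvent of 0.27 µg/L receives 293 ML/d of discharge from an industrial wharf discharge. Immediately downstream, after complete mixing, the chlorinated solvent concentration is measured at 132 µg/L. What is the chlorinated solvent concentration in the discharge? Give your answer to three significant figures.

1210 µg/L

Mass balance: 2400·0.2700 + 293.0·Cₑ = 2693·132.0
→ Cₑ = (2693·132.0 − 2400·0.2700) / 293.0 = 1211 µg/L.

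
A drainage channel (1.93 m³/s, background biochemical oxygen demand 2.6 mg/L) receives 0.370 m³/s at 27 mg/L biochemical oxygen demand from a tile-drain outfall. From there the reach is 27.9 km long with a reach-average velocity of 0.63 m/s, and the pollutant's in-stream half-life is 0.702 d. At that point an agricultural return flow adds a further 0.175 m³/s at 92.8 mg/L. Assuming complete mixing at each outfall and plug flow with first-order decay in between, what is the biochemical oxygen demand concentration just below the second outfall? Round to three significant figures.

After mixing, C = (1.930·2.600 + 0.3700·27.00) / 2.300 = 15.01/2.300 = 6.525 mg/L; combined flow 2.300 m³/s.
Travel time t = 27.9·1000 / 0.63 = 44290 s = 12.30 h.
Half-life 0.702 d → k = ln 2 / 0.702 = 0.9874 d⁻¹.
First-order decay: C = 6.525·exp(−k·t) = 6.525·0.6028 = 3.934 mg/L.
Second outfall: C = (2.300·3.934 + 0.1750·92.80)/2.475 = 10.22 mg/L.

10.2 mg/L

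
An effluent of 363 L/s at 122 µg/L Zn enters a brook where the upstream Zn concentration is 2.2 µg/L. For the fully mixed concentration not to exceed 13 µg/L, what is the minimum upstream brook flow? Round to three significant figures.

3660 L/s

Set C_mix = 13: (Q·2.200 + 363.0·122.0) / (Q + 363.0) = 13
→ Q = 363.0·(122.0 − 13)/(13 − 2.200) = 3664 L/s.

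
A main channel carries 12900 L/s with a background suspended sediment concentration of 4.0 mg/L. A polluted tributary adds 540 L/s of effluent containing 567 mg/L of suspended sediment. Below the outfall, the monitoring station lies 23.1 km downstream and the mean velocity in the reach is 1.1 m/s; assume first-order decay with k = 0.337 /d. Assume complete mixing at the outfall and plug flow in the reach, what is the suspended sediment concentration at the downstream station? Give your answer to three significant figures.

Conservation of mass: C = (12900·4.000 + 540.0·567.0) / 13440 = 357800/13440 = 26.62 mg/L.
Travel time t = 23.1·1000 / 1.1 = 21000 s = 5.833 h.
First-order decay: C = 26.62·exp(−k·t) = 26.62·0.9214 = 24.53 mg/L.

24.5 mg/L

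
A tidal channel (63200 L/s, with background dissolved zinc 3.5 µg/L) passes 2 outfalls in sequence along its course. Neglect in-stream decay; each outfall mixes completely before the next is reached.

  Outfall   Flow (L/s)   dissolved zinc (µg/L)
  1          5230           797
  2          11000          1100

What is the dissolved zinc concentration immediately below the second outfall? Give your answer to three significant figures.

After outfall 1: Q = 63200 + 5230 = 68430 L/s; C = (63200·3.500 + 5230·797.0)/68430 = 64.15 µg/L.
After outfall 2: Q = 68430 + 11000 = 79430 L/s; C = (68430·64.15 + 11000·1100)/79430 = 207.6 µg/L.

208 µg/L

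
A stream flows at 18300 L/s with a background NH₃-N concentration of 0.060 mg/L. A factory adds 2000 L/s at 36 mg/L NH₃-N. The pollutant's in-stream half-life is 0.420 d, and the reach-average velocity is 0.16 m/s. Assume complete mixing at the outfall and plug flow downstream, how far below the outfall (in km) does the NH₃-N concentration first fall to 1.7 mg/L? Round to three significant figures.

6.29 km

Mass balance: C = (18300·0.06000 + 2000·36.00) / 20300 = 73100/20300 = 3.601 mg/L.
Half-life 0.420 d → k = ln 2 / 0.420 = 1.650 d⁻¹.
Set 3.601·exp(−k·t) = 1.7 → t = ln(3.601/1.7)/k = 39290 s = 10.91 h.
Distance = v·t = 0.16·39290 = 6287 m = 6.287 km.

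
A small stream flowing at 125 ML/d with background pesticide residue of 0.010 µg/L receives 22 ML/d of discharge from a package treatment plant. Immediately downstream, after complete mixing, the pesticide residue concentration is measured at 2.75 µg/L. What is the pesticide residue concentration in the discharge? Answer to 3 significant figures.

18.3 µg/L

Mass balance: 125.0·0.01000 + 22.00·Cₑ = 147.0·2.750
→ Cₑ = (147.0·2.750 − 125.0·0.01000) / 22.00 = 18.32 µg/L.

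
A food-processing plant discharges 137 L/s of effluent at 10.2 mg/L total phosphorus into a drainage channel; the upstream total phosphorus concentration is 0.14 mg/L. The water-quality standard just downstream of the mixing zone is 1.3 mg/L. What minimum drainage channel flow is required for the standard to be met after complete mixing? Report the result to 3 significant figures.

Set C_mix = 1.3: (Q·0.1400 + 137.0·10.20) / (Q + 137.0) = 1.3
→ Q = 137.0·(10.20 − 1.3)/(1.3 − 0.1400) = 1051 L/s.

1050 L/s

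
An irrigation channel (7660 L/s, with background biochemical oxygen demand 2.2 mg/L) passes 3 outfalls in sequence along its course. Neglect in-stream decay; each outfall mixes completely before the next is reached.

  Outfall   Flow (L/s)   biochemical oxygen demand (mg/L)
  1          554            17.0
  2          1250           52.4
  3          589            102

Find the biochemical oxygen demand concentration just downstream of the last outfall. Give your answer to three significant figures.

15.1 mg/L

Below outfall 1: Q → 8214 L/s, C = (7660·2.200 + 554.0·17.00)/8214 = 3.198 mg/L.
Below outfall 2: Q → 9464 L/s, C = (8214·3.198 + 1250·52.40)/9464 = 9.697 mg/L.
Below outfall 3: Q → 10050 L/s, C = (9464·9.697 + 589.0·102.0)/10050 = 15.10 mg/L.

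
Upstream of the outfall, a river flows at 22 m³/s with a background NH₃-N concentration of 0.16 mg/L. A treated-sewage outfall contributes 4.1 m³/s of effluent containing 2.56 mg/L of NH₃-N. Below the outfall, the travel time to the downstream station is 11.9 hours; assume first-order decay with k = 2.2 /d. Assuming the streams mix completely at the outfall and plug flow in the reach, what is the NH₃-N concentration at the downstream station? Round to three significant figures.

Mass balance: C = (22.00·0.1600 + 4.100·2.560) / 26.10 = 14.02/26.10 = 0.5370 mg/L.
Applying C = C₀e^(−kt): 0.5370 × 0.3359 = 0.1804 mg/L.

0.180 mg/L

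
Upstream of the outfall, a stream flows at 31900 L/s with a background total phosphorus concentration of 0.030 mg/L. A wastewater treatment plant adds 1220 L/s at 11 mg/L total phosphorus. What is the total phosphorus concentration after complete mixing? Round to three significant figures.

Mixed concentration C = ΣQC/ΣQ = (31900·0.03000 + 1220·11.00) / 33120 = 14380/33120 = 0.4341 mg/L.

0.434 mg/L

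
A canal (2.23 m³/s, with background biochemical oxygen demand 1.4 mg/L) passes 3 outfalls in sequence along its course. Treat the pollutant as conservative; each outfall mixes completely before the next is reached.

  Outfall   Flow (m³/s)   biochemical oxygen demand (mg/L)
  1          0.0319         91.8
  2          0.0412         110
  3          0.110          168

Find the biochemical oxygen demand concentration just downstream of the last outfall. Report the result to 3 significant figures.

12.0 mg/L

Outfall 1: combined Q = 2.262 m³/s; C = (2.230·1.400 + 0.03190·91.80)/2.262 = 2.675 mg/L.
Outfall 2: combined Q = 2.303 m³/s; C = (2.262·2.675 + 0.04120·110.0)/2.303 = 4.595 mg/L.
Outfall 3: combined Q = 2.413 m³/s; C = (2.303·4.595 + 0.1100·168.0)/2.413 = 12.04 mg/L.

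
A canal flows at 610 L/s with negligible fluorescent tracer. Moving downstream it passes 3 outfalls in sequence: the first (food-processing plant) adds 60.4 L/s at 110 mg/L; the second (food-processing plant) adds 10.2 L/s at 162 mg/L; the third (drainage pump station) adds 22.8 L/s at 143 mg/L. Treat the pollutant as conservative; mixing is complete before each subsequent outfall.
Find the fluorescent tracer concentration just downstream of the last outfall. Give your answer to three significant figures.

16.4 mg/L

After outfall 1: Q = 610.0 + 60.40 = 670.4 L/s; C = (610.0·0 + 60.40·110.0)/670.4 = 9.911 mg/L.
After outfall 2: Q = 670.4 + 10.20 = 680.6 L/s; C = (670.4·9.911 + 10.20·162.0)/680.6 = 12.19 mg/L.
After outfall 3: Q = 680.6 + 22.80 = 703.4 L/s; C = (680.6·12.19 + 22.80·143.0)/703.4 = 16.43 mg/L.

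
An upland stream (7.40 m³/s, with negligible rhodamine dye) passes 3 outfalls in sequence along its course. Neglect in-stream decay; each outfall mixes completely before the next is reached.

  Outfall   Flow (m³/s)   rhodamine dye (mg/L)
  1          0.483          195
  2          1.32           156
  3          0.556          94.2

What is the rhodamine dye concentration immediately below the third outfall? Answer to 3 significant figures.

36.1 mg/L

Below outfall 1: Q → 7.883 m³/s, C = (7.400·0 + 0.4830·195.0)/7.883 = 11.95 mg/L.
Below outfall 2: Q → 9.203 m³/s, C = (7.883·11.95 + 1.320·156.0)/9.203 = 32.61 mg/L.
Below outfall 3: Q → 9.759 m³/s, C = (9.203·32.61 + 0.5560·94.20)/9.759 = 36.12 mg/L.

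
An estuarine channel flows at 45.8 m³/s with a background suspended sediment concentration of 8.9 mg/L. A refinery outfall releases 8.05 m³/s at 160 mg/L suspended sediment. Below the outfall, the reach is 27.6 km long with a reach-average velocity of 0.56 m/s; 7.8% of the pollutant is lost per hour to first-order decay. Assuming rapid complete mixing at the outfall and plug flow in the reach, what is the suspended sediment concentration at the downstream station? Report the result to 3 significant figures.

Mixed concentration C = ΣQC/ΣQ = (45.80·8.900 + 8.050·160.0) / 53.85 = 1696/53.85 = 31.49 mg/L.
Travel time t = 27.6·1000 / 0.56 = 49290 s = 13.69 h.
7.8%/h lost → k = −ln(1 − 0.078) = 0.08121 h⁻¹.
First-order decay: C = 31.49·exp(−k·t) = 31.49·0.3290 = 10.36 mg/L.

10.4 mg/L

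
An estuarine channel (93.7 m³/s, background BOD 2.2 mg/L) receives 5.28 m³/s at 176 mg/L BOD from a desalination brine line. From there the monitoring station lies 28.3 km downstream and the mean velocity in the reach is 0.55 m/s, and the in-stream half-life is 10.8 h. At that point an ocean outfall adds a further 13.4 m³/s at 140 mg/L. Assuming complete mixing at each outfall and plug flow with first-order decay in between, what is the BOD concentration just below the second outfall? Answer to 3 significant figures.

20.7 mg/L

Mixed concentration C = ΣQC/ΣQ = (93.70·2.200 + 5.280·176.0) / 98.98 = 1135/98.98 = 11.47 mg/L; combined flow 98.98 m³/s.
Travel time t = 28.3·1000 / 0.55 = 51450 s = 14.29 h.
Half-life 10.8 h → k = ln 2 / 10.8 = 0.06418 h⁻¹ = 1.540 d⁻¹.
Applying C = C₀e^(−kt): 11.47 × 0.3996 = 4.584 mg/L.
Second outfall: C = (98.98·4.584 + 13.40·140.0)/112.4 = 20.73 mg/L.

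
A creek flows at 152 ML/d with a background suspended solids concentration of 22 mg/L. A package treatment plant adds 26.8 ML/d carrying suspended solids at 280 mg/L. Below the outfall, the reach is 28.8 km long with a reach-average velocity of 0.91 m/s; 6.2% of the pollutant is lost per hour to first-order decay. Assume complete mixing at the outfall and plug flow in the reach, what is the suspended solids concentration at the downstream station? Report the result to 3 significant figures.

After mixing, C = (152.0·22.00 + 26.80·280.0) / 178.8 = 10850/178.8 = 60.67 mg/L.
Travel time t = 28.8·1000 / 0.91 = 31650 s = 8.791 h.
6.2%/h lost → k = −ln(1 − 0.062) = 0.06401 h⁻¹.
First-order decay: C = 60.67·exp(−k·t) = 60.67·0.5697 = 34.56 mg/L.

34.6 mg/L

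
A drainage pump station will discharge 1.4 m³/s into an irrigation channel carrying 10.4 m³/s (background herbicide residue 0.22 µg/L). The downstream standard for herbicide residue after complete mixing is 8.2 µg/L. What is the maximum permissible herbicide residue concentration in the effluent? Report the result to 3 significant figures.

At the limit, (Qr·Cr + Qe·Cₑ)/(Qr + Qe) = 8.2:
Cₑ = (11.80·8.2 − 10.40·0.2200) / 1.400 = 67.48 µg/L.

67.5 µg/L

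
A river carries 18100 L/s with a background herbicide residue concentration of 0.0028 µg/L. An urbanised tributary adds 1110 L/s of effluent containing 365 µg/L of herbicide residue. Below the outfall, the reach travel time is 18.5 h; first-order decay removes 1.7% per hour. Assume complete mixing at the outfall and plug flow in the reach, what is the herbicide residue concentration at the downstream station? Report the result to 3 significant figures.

After mixing, C = (18100·0.002800 + 1110·365.0) / 19210 = 405200/19210 = 21.09 µg/L.
1.7%/h lost → k = −ln(1 − 0.017) = 0.01715 h⁻¹.
First-order decay: C = 21.09·exp(−k·t) = 21.09·0.7282 = 15.36 µg/L.

15.4 µg/L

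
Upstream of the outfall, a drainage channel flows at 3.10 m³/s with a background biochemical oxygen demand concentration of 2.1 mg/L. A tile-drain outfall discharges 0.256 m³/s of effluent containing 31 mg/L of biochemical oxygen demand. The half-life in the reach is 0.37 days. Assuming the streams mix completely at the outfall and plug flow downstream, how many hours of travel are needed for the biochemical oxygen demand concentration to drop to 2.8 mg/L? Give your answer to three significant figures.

5.51 h

After mixing, C = (3.100·2.100 + 0.2560·31.00) / 3.356 = 14.45/3.356 = 4.305 mg/L.
Half-life 0.37 d → k = ln 2 / 0.37 = 1.873 d⁻¹.
4.305·exp(−k·t) = 2.8 → t = ln(4.305/2.8)/k = 19830 s = 5.509 h.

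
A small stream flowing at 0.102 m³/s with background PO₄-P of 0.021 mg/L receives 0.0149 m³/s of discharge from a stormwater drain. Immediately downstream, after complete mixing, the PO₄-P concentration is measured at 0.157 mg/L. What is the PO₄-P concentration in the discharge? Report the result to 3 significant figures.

Mass balance: 0.1020·0.02100 + 0.01490·Cₑ = 0.1169·0.1570
→ Cₑ = (0.1169·0.1570 − 0.1020·0.02100) / 0.01490 = 1.088 mg/L.

1.09 mg/L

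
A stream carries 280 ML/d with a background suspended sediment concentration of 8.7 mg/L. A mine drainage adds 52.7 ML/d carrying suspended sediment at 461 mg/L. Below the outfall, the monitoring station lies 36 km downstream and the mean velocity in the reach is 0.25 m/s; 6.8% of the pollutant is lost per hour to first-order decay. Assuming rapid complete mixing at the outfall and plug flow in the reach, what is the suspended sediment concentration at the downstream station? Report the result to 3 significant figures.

Conservation of mass: C = (280.0·8.700 + 52.70·461.0) / 332.7 = 26730/332.7 = 80.34 mg/L.
Travel time t = 36·1000 / 0.25 = 144000 s = 40.00 h.
6.8%/h lost → k = −ln(1 − 0.068) = 0.07042 h⁻¹.
Applying C = C₀e^(−kt): 80.34 × 0.05979 = 4.804 mg/L.

4.80 mg/L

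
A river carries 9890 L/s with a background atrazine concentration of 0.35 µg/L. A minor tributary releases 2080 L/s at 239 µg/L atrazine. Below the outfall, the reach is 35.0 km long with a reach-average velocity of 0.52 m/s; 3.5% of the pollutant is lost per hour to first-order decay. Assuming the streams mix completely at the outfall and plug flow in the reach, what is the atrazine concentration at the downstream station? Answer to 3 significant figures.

21.5 µg/L

Conservation of mass: C = (9890·0.3500 + 2080·239.0) / 11970 = 500600/11970 = 41.82 µg/L.
Travel time t = 35.0·1000 / 0.52 = 67310 s = 18.70 h.
3.5%/h lost → k = −ln(1 − 0.035) = 0.03563 h⁻¹.
After decay, C = 41.82 × e^(−kt) = 41.82 × 0.5137 = 21.48 µg/L.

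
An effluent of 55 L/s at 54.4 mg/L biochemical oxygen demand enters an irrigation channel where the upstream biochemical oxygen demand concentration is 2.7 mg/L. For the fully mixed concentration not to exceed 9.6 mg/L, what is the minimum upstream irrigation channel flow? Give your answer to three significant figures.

Set C_mix = 9.6: (Q·2.700 + 55.00·54.40) / (Q + 55.00) = 9.6
→ Q = 55.00·(54.40 − 9.6)/(9.6 − 2.700) = 357.1 L/s.

357 L/s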